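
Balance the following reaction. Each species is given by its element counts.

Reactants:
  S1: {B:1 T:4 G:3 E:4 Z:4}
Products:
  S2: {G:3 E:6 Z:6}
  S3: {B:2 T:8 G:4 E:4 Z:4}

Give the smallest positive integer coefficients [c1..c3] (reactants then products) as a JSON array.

Coefficients: [6, 2, 3]

B: 6·1 = 6 | 2·0+3·2 = 6
T: 6·4 = 24 | 2·0+3·8 = 24
G: 6·3 = 18 | 2·3+3·4 = 18
E: 6·4 = 24 | 2·6+3·4 = 24
Z: 6·4 = 24 | 2·6+3·4 = 24
gcd(6,2,3) = 1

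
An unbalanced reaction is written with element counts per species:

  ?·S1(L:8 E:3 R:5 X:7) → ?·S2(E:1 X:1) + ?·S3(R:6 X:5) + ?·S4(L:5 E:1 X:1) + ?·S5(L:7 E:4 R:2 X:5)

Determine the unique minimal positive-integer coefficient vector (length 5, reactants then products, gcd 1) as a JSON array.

Coefficients: [4, 3, 3, 5, 1]

L: 4·8 = 32 | 3·0+3·0+5·5+1·7 = 32
E: 4·3 = 12 | 3·1+3·0+5·1+1·4 = 12
R: 4·5 = 20 | 3·0+3·6+5·0+1·2 = 20
X: 4·7 = 28 | 3·1+3·5+5·1+1·5 = 28
gcd(4,3,3,5,1) = 1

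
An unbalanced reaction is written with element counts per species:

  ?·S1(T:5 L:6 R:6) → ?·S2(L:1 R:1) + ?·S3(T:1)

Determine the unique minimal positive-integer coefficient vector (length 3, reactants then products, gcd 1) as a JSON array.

Coefficients: [1, 6, 5]

T: 1·5 = 5 | 6·0+5·1 = 5
L: 1·6 = 6 | 6·1+5·0 = 6
R: 1·6 = 6 | 6·1+5·0 = 6
gcd(1,6,5) = 1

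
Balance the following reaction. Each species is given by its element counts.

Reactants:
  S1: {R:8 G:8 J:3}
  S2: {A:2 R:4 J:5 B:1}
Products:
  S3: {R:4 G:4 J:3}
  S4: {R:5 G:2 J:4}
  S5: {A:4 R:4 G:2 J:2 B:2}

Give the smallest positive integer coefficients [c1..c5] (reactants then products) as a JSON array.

Coefficients: [3, 4, 3, 4, 2]

A: 3·0+4·2 = 8 | 3·0+4·0+2·4 = 8
R: 3·8+4·4 = 40 | 3·4+4·5+2·4 = 40
G: 3·8+4·0 = 24 | 3·4+4·2+2·2 = 24
J: 3·3+4·5 = 29 | 3·3+4·4+2·2 = 29
B: 3·0+4·1 = 4 | 3·0+4·0+2·2 = 4
gcd(3,4,3,4,2) = 1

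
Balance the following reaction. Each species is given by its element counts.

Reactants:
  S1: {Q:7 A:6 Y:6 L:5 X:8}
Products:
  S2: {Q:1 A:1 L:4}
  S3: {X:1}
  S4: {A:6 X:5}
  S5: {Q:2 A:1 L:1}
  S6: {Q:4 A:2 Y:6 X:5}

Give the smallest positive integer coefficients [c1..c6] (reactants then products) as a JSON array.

Coefficients: [3, 3, 4, 1, 3, 3]

Q: 3·7 = 21 | 3·1+4·0+1·0+3·2+3·4 = 21
A: 3·6 = 18 | 3·1+4·0+1·6+3·1+3·2 = 18
Y: 3·6 = 18 | 3·0+4·0+1·0+3·0+3·6 = 18
L: 3·5 = 15 | 3·4+4·0+1·0+3·1+3·0 = 15
X: 3·8 = 24 | 3·0+4·1+1·5+3·0+3·5 = 24
gcd(3,3,4,1,3,3) = 1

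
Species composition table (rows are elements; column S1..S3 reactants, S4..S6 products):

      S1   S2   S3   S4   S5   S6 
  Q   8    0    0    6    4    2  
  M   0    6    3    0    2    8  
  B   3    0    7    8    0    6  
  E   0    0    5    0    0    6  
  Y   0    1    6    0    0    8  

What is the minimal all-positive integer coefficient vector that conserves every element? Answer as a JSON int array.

Q: 4·8+4·0+6·0 = 32 | 3·6+1·4+5·2 = 32
M: 4·0+4·6+6·3 = 42 | 3·0+1·2+5·8 = 42
B: 4·3+4·0+6·7 = 54 | 3·8+1·0+5·6 = 54
E: 4·0+4·0+6·5 = 30 | 3·0+1·0+5·6 = 30
Y: 4·0+4·1+6·6 = 40 | 3·0+1·0+5·8 = 40
gcd(4,4,6,3,1,5) = 1

Coefficients: [4, 4, 6, 3, 1, 5]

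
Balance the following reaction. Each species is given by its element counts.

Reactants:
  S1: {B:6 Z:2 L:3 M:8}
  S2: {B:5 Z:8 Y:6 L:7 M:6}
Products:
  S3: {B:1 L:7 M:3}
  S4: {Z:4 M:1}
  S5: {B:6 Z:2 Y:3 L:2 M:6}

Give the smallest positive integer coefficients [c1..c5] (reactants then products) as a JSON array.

Coefficients: [4, 3, 3, 5, 6]

B: 4·6+3·5 = 39 | 3·1+5·0+6·6 = 39
Z: 4·2+3·8 = 32 | 3·0+5·4+6·2 = 32
Y: 4·0+3·6 = 18 | 3·0+5·0+6·3 = 18
L: 4·3+3·7 = 33 | 3·7+5·0+6·2 = 33
M: 4·8+3·6 = 50 | 3·3+5·1+6·6 = 50
gcd(4,3,3,5,6) = 1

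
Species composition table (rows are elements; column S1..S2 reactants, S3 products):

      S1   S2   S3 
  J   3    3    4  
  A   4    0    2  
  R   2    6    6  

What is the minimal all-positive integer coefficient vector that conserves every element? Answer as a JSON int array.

J: 3·3+5·3 = 24 | 6·4 = 24
A: 3·4+5·0 = 12 | 6·2 = 12
R: 3·2+5·6 = 36 | 6·6 = 36
gcd(3,5,6) = 1

Coefficients: [3, 5, 6]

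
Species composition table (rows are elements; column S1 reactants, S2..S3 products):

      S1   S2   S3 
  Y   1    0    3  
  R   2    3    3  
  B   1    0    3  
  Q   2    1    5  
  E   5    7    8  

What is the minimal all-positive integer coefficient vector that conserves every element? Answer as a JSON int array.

Y: 3·1 = 3 | 1·0+1·3 = 3
R: 3·2 = 6 | 1·3+1·3 = 6
B: 3·1 = 3 | 1·0+1·3 = 3
Q: 3·2 = 6 | 1·1+1·5 = 6
E: 3·5 = 15 | 1·7+1·8 = 15
gcd(3,1,1) = 1

Coefficients: [3, 1, 1]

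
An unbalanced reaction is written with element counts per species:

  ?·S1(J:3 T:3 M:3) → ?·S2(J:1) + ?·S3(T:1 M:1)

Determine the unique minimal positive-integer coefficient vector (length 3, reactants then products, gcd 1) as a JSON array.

J: 1·3 = 3 | 3·1+3·0 = 3
T: 1·3 = 3 | 3·0+3·1 = 3
M: 1·3 = 3 | 3·0+3·1 = 3
gcd(1,3,3) = 1

Coefficients: [1, 3, 3]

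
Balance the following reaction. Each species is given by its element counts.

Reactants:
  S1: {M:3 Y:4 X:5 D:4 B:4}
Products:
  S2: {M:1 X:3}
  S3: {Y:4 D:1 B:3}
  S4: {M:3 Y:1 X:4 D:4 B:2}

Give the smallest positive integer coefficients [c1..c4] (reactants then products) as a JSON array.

Coefficients: [5, 3, 4, 4]

M: 5·3 = 15 | 3·1+4·0+4·3 = 15
Y: 5·4 = 20 | 3·0+4·4+4·1 = 20
X: 5·5 = 25 | 3·3+4·0+4·4 = 25
D: 5·4 = 20 | 3·0+4·1+4·4 = 20
B: 5·4 = 20 | 3·0+4·3+4·2 = 20
gcd(5,3,4,4) = 1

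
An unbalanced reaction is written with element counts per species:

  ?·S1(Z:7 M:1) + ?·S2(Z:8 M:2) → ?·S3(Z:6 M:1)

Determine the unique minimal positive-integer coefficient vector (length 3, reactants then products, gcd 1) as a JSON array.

Z: 4·7+1·8 = 36 | 6·6 = 36
M: 4·1+1·2 = 6 | 6·1 = 6
gcd(4,1,6) = 1

Coefficients: [4, 1, 6]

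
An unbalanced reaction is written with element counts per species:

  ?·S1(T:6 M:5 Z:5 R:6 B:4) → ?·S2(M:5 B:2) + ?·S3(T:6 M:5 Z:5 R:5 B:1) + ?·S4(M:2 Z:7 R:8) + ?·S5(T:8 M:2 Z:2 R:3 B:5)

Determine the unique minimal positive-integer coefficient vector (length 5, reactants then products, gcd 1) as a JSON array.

T: 5·6 = 30 | 2·0+1·6+2·0+3·8 = 30
M: 5·5 = 25 | 2·5+1·5+2·2+3·2 = 25
Z: 5·5 = 25 | 2·0+1·5+2·7+3·2 = 25
R: 5·6 = 30 | 2·0+1·5+2·8+3·3 = 30
B: 5·4 = 20 | 2·2+1·1+2·0+3·5 = 20
gcd(5,2,1,2,3) = 1

Coefficients: [5, 2, 1, 2, 3]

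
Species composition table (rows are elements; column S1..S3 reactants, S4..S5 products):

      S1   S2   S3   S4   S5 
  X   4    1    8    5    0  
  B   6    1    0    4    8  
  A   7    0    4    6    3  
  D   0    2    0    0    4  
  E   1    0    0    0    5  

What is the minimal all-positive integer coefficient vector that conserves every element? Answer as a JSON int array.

X: 5·4+2·1+1·8 = 30 | 6·5+1·0 = 30
B: 5·6+2·1+1·0 = 32 | 6·4+1·8 = 32
A: 5·7+2·0+1·4 = 39 | 6·6+1·3 = 39
D: 5·0+2·2+1·0 = 4 | 6·0+1·4 = 4
E: 5·1+2·0+1·0 = 5 | 6·0+1·5 = 5
gcd(5,2,1,6,1) = 1

Coefficients: [5, 2, 1, 6, 1]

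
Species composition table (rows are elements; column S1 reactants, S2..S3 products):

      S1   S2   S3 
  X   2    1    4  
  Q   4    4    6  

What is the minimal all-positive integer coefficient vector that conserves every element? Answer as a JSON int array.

X: 5·2 = 10 | 2·1+2·4 = 10
Q: 5·4 = 20 | 2·4+2·6 = 20
gcd(5,2,2) = 1

Coefficients: [5, 2, 2]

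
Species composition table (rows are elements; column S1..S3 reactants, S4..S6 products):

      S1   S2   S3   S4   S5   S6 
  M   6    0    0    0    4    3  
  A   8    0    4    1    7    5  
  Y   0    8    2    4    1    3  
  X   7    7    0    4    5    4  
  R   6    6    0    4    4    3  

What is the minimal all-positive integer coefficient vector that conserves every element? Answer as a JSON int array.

Coefficients: [6, 4, 5, 6, 6, 4]

M: 6·6+4·0+5·0 = 36 | 6·0+6·4+4·3 = 36
A: 6·8+4·0+5·4 = 68 | 6·1+6·7+4·5 = 68
Y: 6·0+4·8+5·2 = 42 | 6·4+6·1+4·3 = 42
X: 6·7+4·7+5·0 = 70 | 6·4+6·5+4·4 = 70
R: 6·6+4·6+5·0 = 60 | 6·4+6·4+4·3 = 60
gcd(6,4,5,6,6,4) = 1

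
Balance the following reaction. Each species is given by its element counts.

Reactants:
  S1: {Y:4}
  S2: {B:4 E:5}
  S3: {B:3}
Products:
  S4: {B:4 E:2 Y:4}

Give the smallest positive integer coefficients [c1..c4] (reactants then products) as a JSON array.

B: 5·0+2·4+4·3 = 20 | 5·4 = 20
E: 5·0+2·5+4·0 = 10 | 5·2 = 10
Y: 5·4+2·0+4·0 = 20 | 5·4 = 20
gcd(5,2,4,5) = 1

Coefficients: [5, 2, 4, 5]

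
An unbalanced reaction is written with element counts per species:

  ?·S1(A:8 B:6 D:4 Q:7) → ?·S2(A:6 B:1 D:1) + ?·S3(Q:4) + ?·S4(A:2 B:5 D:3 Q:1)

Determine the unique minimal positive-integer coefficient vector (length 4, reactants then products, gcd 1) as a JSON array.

Coefficients: [2, 2, 3, 2]

A: 2·8 = 16 | 2·6+3·0+2·2 = 16
B: 2·6 = 12 | 2·1+3·0+2·5 = 12
D: 2·4 = 8 | 2·1+3·0+2·3 = 8
Q: 2·7 = 14 | 2·0+3·4+2·1 = 14
gcd(2,2,3,2) = 1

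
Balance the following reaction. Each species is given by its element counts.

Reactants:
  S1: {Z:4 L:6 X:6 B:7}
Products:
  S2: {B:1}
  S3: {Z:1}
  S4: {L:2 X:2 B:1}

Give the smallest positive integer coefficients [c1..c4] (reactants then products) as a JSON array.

Coefficients: [1, 4, 4, 3]

Z: 1·4 = 4 | 4·0+4·1+3·0 = 4
L: 1·6 = 6 | 4·0+4·0+3·2 = 6
X: 1·6 = 6 | 4·0+4·0+3·2 = 6
B: 1·7 = 7 | 4·1+4·0+3·1 = 7
gcd(1,4,4,3) = 1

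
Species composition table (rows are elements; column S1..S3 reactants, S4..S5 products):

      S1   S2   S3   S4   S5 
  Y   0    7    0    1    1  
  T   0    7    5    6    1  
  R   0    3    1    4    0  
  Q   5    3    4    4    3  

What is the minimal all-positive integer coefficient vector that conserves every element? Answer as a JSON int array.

Coefficients: [3, 1, 1, 1, 6]

Y: 3·0+1·7+1·0 = 7 | 1·1+6·1 = 7
T: 3·0+1·7+1·5 = 12 | 1·6+6·1 = 12
R: 3·0+1·3+1·1 = 4 | 1·4+6·0 = 4
Q: 3·5+1·3+1·4 = 22 | 1·4+6·3 = 22
gcd(3,1,1,1,6) = 1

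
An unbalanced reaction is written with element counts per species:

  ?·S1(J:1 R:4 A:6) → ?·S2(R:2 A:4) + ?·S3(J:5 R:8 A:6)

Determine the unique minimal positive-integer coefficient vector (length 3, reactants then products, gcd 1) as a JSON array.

Coefficients: [5, 6, 1]

J: 5·1 = 5 | 6·0+1·5 = 5
R: 5·4 = 20 | 6·2+1·8 = 20
A: 5·6 = 30 | 6·4+1·6 = 30
gcd(5,6,1) = 1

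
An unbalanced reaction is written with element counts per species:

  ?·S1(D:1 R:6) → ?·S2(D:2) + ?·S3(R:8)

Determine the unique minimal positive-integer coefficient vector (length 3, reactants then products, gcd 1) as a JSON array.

Coefficients: [4, 2, 3]

D: 4·1 = 4 | 2·2+3·0 = 4
R: 4·6 = 24 | 2·0+3·8 = 24
gcd(4,2,3) = 1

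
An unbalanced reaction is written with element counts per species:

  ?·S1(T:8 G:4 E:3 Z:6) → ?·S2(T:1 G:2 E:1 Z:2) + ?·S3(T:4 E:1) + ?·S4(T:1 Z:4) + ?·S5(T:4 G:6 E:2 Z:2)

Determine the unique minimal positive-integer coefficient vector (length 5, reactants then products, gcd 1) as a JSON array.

T: 4·8 = 32 | 5·1+5·4+3·1+1·4 = 32
G: 4·4 = 16 | 5·2+5·0+3·0+1·6 = 16
E: 4·3 = 12 | 5·1+5·1+3·0+1·2 = 12
Z: 4·6 = 24 | 5·2+5·0+3·4+1·2 = 24
gcd(4,5,5,3,1) = 1

Coefficients: [4, 5, 5, 3, 1]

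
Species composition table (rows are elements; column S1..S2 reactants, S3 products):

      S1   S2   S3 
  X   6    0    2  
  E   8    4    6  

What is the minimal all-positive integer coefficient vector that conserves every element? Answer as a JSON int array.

Coefficients: [2, 5, 6]

X: 2·6+5·0 = 12 | 6·2 = 12
E: 2·8+5·4 = 36 | 6·6 = 36
gcd(2,5,6) = 1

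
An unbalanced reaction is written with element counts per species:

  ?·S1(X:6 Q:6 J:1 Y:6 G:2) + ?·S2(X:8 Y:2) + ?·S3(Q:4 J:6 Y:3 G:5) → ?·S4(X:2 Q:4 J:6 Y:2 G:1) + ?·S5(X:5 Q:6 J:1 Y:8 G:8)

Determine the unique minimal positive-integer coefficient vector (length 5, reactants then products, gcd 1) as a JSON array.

X: 4·6+1·8+6·0 = 32 | 6·2+4·5 = 32
Q: 4·6+1·0+6·4 = 48 | 6·4+4·6 = 48
J: 4·1+1·0+6·6 = 40 | 6·6+4·1 = 40
Y: 4·6+1·2+6·3 = 44 | 6·2+4·8 = 44
G: 4·2+1·0+6·5 = 38 | 6·1+4·8 = 38
gcd(4,1,6,6,4) = 1

Coefficients: [4, 1, 6, 6, 4]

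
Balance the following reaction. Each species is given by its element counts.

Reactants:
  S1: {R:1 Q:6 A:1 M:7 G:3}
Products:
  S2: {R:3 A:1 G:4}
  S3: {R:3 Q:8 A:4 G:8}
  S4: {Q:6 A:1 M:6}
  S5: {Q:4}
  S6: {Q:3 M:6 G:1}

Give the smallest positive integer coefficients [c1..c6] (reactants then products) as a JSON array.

R: 6·1 = 6 | 1·3+1·3+1·0+1·0+6·0 = 6
Q: 6·6 = 36 | 1·0+1·8+1·6+1·4+6·3 = 36
A: 6·1 = 6 | 1·1+1·4+1·1+1·0+6·0 = 6
M: 6·7 = 42 | 1·0+1·0+1·6+1·0+6·6 = 42
G: 6·3 = 18 | 1·4+1·8+1·0+1·0+6·1 = 18
gcd(6,1,1,1,1,6) = 1

Coefficients: [6, 1, 1, 1, 1, 6]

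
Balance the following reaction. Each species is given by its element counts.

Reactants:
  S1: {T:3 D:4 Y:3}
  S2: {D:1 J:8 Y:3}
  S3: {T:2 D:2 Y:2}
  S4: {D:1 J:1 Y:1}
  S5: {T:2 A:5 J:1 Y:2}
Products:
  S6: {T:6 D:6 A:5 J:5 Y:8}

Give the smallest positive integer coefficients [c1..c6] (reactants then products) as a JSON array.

Coefficients: [4, 2, 4, 4, 5, 5]

T: 4·3+2·0+4·2+4·0+5·2 = 30 | 5·6 = 30
D: 4·4+2·1+4·2+4·1+5·0 = 30 | 5·6 = 30
A: 4·0+2·0+4·0+4·0+5·5 = 25 | 5·5 = 25
J: 4·0+2·8+4·0+4·1+5·1 = 25 | 5·5 = 25
Y: 4·3+2·3+4·2+4·1+5·2 = 40 | 5·8 = 40
gcd(4,2,4,4,5,5) = 1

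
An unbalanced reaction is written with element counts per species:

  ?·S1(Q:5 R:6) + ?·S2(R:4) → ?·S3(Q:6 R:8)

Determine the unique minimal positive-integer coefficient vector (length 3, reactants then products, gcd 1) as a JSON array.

Q: 6·5+1·0 = 30 | 5·6 = 30
R: 6·6+1·4 = 40 | 5·8 = 40
gcd(6,1,5) = 1

Coefficients: [6, 1, 5]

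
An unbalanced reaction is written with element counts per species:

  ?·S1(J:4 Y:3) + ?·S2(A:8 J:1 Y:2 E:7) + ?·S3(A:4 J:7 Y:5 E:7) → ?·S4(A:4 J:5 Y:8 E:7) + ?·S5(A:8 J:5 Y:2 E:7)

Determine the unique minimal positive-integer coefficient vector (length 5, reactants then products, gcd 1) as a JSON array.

A: 2·0+3·8+2·4 = 32 | 2·4+3·8 = 32
J: 2·4+3·1+2·7 = 25 | 2·5+3·5 = 25
Y: 2·3+3·2+2·5 = 22 | 2·8+3·2 = 22
E: 2·0+3·7+2·7 = 35 | 2·7+3·7 = 35
gcd(2,3,2,2,3) = 1

Coefficients: [2, 3, 2, 2, 3]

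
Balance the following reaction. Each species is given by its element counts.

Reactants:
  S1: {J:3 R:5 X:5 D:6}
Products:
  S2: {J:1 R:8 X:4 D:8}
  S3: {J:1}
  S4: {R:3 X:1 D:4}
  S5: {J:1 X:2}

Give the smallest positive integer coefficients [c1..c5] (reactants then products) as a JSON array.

J: 4·3 = 12 | 1·1+5·1+4·0+6·1 = 12
R: 4·5 = 20 | 1·8+5·0+4·3+6·0 = 20
X: 4·5 = 20 | 1·4+5·0+4·1+6·2 = 20
D: 4·6 = 24 | 1·8+5·0+4·4+6·0 = 24
gcd(4,1,5,4,6) = 1

Coefficients: [4, 1, 5, 4, 6]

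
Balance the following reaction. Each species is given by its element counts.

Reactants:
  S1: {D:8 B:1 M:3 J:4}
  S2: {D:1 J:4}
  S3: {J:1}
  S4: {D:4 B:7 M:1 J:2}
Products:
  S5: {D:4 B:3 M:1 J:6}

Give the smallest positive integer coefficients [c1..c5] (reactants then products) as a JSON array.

Coefficients: [1, 4, 6, 2, 5]

D: 1·8+4·1+6·0+2·4 = 20 | 5·4 = 20
B: 1·1+4·0+6·0+2·7 = 15 | 5·3 = 15
M: 1·3+4·0+6·0+2·1 = 5 | 5·1 = 5
J: 1·4+4·4+6·1+2·2 = 30 | 5·6 = 30
gcd(1,4,6,2,5) = 1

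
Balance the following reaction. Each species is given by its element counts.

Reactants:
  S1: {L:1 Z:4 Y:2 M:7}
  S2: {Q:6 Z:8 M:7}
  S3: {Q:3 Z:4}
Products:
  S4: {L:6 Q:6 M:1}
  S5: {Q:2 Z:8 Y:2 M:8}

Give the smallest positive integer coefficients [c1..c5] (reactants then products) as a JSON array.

Coefficients: [6, 1, 4, 1, 6]

L: 6·1+1·0+4·0 = 6 | 1·6+6·0 = 6
Q: 6·0+1·6+4·3 = 18 | 1·6+6·2 = 18
Z: 6·4+1·8+4·4 = 48 | 1·0+6·8 = 48
Y: 6·2+1·0+4·0 = 12 | 1·0+6·2 = 12
M: 6·7+1·7+4·0 = 49 | 1·1+6·8 = 49
gcd(6,1,4,1,6) = 1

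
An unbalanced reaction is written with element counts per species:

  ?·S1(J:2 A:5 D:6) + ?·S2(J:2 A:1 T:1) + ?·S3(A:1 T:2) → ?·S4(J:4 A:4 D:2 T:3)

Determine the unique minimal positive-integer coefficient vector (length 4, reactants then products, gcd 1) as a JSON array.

J: 1·2+5·2+2·0 = 12 | 3·4 = 12
A: 1·5+5·1+2·1 = 12 | 3·4 = 12
D: 1·6+5·0+2·0 = 6 | 3·2 = 6
T: 1·0+5·1+2·2 = 9 | 3·3 = 9
gcd(1,5,2,3) = 1

Coefficients: [1, 5, 2, 3]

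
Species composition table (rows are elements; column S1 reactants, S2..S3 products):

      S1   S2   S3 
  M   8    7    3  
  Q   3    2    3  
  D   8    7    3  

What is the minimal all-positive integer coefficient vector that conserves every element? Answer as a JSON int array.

Coefficients: [3, 3, 1]

M: 3·8 = 24 | 3·7+1·3 = 24
Q: 3·3 = 9 | 3·2+1·3 = 9
D: 3·8 = 24 | 3·7+1·3 = 24
gcd(3,3,1) = 1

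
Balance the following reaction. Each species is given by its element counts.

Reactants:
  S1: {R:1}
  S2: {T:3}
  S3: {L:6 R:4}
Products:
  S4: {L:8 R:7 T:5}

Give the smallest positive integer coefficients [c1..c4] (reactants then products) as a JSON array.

Coefficients: [5, 5, 4, 3]

L: 5·0+5·0+4·6 = 24 | 3·8 = 24
R: 5·1+5·0+4·4 = 21 | 3·7 = 21
T: 5·0+5·3+4·0 = 15 | 3·5 = 15
gcd(5,5,4,3) = 1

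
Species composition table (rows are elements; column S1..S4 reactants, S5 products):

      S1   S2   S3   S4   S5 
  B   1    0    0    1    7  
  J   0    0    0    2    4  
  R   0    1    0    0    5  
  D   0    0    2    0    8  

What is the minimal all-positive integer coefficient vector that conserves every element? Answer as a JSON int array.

B: 5·1+5·0+4·0+2·1 = 7 | 1·7 = 7
J: 5·0+5·0+4·0+2·2 = 4 | 1·4 = 4
R: 5·0+5·1+4·0+2·0 = 5 | 1·5 = 5
D: 5·0+5·0+4·2+2·0 = 8 | 1·8 = 8
gcd(5,5,4,2,1) = 1

Coefficients: [5, 5, 4, 2, 1]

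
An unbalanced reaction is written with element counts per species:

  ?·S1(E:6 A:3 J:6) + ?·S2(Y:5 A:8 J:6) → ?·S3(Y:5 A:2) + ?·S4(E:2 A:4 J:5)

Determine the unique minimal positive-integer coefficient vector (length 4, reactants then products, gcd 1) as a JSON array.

Y: 2·0+3·5 = 15 | 3·5+6·0 = 15
E: 2·6+3·0 = 12 | 3·0+6·2 = 12
A: 2·3+3·8 = 30 | 3·2+6·4 = 30
J: 2·6+3·6 = 30 | 3·0+6·5 = 30
gcd(2,3,3,6) = 1

Coefficients: [2, 3, 3, 6]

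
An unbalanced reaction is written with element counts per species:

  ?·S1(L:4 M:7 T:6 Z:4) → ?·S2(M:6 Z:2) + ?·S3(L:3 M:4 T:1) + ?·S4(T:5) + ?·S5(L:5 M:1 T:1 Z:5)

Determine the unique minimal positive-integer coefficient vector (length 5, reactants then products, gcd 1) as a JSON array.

Coefficients: [4, 3, 2, 4, 2]

L: 4·4 = 16 | 3·0+2·3+4·0+2·5 = 16
M: 4·7 = 28 | 3·6+2·4+4·0+2·1 = 28
T: 4·6 = 24 | 3·0+2·1+4·5+2·1 = 24
Z: 4·4 = 16 | 3·2+2·0+4·0+2·5 = 16
gcd(4,3,2,4,2) = 1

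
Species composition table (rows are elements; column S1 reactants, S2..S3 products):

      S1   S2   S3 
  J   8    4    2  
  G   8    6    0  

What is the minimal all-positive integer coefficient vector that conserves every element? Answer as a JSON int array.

Coefficients: [3, 4, 4]

J: 3·8 = 24 | 4·4+4·2 = 24
G: 3·8 = 24 | 4·6+4·0 = 24
gcd(3,4,4) = 1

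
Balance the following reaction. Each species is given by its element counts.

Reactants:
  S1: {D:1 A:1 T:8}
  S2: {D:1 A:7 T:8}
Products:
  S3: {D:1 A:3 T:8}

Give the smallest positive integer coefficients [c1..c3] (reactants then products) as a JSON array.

D: 2·1+1·1 = 3 | 3·1 = 3
A: 2·1+1·7 = 9 | 3·3 = 9
T: 2·8+1·8 = 24 | 3·8 = 24
gcd(2,1,3) = 1

Coefficients: [2, 1, 3]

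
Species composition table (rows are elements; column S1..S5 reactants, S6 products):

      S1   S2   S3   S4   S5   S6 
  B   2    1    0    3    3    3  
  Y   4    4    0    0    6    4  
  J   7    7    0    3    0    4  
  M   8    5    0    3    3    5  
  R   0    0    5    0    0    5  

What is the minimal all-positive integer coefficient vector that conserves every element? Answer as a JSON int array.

Coefficients: [1, 1, 5, 2, 2, 5]

B: 1·2+1·1+5·0+2·3+2·3 = 15 | 5·3 = 15
Y: 1·4+1·4+5·0+2·0+2·6 = 20 | 5·4 = 20
J: 1·7+1·7+5·0+2·3+2·0 = 20 | 5·4 = 20
M: 1·8+1·5+5·0+2·3+2·3 = 25 | 5·5 = 25
R: 1·0+1·0+5·5+2·0+2·0 = 25 | 5·5 = 25
gcd(1,1,5,2,2,5) = 1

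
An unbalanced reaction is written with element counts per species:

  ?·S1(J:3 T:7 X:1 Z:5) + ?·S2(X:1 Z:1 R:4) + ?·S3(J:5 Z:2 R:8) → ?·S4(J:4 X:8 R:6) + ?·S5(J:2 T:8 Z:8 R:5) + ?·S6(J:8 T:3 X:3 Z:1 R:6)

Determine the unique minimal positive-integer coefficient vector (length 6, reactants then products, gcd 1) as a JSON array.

Coefficients: [5, 6, 1, 1, 4, 1]

J: 5·3+6·0+1·5 = 20 | 1·4+4·2+1·8 = 20
T: 5·7+6·0+1·0 = 35 | 1·0+4·8+1·3 = 35
X: 5·1+6·1+1·0 = 11 | 1·8+4·0+1·3 = 11
Z: 5·5+6·1+1·2 = 33 | 1·0+4·8+1·1 = 33
R: 5·0+6·4+1·8 = 32 | 1·6+4·5+1·6 = 32
gcd(5,6,1,1,4,1) = 1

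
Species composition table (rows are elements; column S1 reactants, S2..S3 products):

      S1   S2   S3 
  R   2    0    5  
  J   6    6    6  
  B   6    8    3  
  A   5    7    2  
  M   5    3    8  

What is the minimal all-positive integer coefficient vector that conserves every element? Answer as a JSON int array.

R: 5·2 = 10 | 3·0+2·5 = 10
J: 5·6 = 30 | 3·6+2·6 = 30
B: 5·6 = 30 | 3·8+2·3 = 30
A: 5·5 = 25 | 3·7+2·2 = 25
M: 5·5 = 25 | 3·3+2·8 = 25
gcd(5,3,2) = 1

Coefficients: [5, 3, 2]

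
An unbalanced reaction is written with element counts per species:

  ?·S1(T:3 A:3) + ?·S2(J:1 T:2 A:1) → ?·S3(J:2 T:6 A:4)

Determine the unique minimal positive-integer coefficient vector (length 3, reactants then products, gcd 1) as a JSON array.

J: 2·0+6·1 = 6 | 3·2 = 6
T: 2·3+6·2 = 18 | 3·6 = 18
A: 2·3+6·1 = 12 | 3·4 = 12
gcd(2,6,3) = 1

Coefficients: [2, 6, 3]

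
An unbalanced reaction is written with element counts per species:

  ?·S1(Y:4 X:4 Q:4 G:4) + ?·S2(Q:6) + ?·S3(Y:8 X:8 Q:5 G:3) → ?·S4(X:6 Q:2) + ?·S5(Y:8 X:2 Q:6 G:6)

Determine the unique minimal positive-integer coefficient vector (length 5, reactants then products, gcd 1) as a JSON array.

Coefficients: [6, 1, 2, 5, 5]

Y: 6·4+1·0+2·8 = 40 | 5·0+5·8 = 40
X: 6·4+1·0+2·8 = 40 | 5·6+5·2 = 40
Q: 6·4+1·6+2·5 = 40 | 5·2+5·6 = 40
G: 6·4+1·0+2·3 = 30 | 5·0+5·6 = 30
gcd(6,1,2,5,5) = 1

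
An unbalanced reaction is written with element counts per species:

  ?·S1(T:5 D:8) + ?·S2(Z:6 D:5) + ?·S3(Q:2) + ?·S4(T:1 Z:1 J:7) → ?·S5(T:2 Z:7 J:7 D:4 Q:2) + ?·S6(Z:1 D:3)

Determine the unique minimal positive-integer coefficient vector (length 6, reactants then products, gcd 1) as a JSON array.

T: 1·5+6·0+5·0+5·1 = 10 | 5·2+6·0 = 10
Z: 1·0+6·6+5·0+5·1 = 41 | 5·7+6·1 = 41
J: 1·0+6·0+5·0+5·7 = 35 | 5·7+6·0 = 35
D: 1·8+6·5+5·0+5·0 = 38 | 5·4+6·3 = 38
Q: 1·0+6·0+5·2+5·0 = 10 | 5·2+6·0 = 10
gcd(1,6,5,5,5,6) = 1

Coefficients: [1, 6, 5, 5, 5, 6]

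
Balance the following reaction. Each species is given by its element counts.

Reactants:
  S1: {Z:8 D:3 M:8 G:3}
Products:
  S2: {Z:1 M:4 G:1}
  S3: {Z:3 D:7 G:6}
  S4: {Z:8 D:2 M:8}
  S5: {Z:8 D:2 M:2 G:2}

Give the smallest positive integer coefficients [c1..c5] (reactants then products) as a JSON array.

Coefficients: [5, 5, 1, 2, 2]

Z: 5·8 = 40 | 5·1+1·3+2·8+2·8 = 40
D: 5·3 = 15 | 5·0+1·7+2·2+2·2 = 15
M: 5·8 = 40 | 5·4+1·0+2·8+2·2 = 40
G: 5·3 = 15 | 5·1+1·6+2·0+2·2 = 15
gcd(5,5,1,2,2) = 1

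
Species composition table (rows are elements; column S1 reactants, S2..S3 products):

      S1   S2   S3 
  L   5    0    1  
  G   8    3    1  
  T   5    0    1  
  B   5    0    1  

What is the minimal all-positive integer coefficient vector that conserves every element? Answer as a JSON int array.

L: 1·5 = 5 | 1·0+5·1 = 5
G: 1·8 = 8 | 1·3+5·1 = 8
T: 1·5 = 5 | 1·0+5·1 = 5
B: 1·5 = 5 | 1·0+5·1 = 5
gcd(1,1,5) = 1

Coefficients: [1, 1, 5]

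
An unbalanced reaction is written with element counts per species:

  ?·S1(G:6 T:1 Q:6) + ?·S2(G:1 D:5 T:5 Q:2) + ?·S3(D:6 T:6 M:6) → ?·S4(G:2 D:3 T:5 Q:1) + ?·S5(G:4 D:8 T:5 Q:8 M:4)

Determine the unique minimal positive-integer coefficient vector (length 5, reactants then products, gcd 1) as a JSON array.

Coefficients: [3, 6, 2, 6, 3]

G: 3·6+6·1+2·0 = 24 | 6·2+3·4 = 24
D: 3·0+6·5+2·6 = 42 | 6·3+3·8 = 42
T: 3·1+6·5+2·6 = 45 | 6·5+3·5 = 45
Q: 3·6+6·2+2·0 = 30 | 6·1+3·8 = 30
M: 3·0+6·0+2·6 = 12 | 6·0+3·4 = 12
gcd(3,6,2,6,3) = 1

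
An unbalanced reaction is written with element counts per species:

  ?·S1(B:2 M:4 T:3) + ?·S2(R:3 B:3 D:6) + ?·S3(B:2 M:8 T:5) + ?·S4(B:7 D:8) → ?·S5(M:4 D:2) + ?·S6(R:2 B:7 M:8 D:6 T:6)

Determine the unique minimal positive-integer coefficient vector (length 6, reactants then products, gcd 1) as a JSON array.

R: 1·0+2·3+3·0+1·0 = 6 | 1·0+3·2 = 6
B: 1·2+2·3+3·2+1·7 = 21 | 1·0+3·7 = 21
M: 1·4+2·0+3·8+1·0 = 28 | 1·4+3·8 = 28
D: 1·0+2·6+3·0+1·8 = 20 | 1·2+3·6 = 20
T: 1·3+2·0+3·5+1·0 = 18 | 1·0+3·6 = 18
gcd(1,2,3,1,1,3) = 1

Coefficients: [1, 2, 3, 1, 1, 3]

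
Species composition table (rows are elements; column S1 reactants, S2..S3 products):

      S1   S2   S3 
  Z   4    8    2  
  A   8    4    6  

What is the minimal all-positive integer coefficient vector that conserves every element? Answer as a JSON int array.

Z: 5·4 = 20 | 1·8+6·2 = 20
A: 5·8 = 40 | 1·4+6·6 = 40
gcd(5,1,6) = 1

Coefficients: [5, 1, 6]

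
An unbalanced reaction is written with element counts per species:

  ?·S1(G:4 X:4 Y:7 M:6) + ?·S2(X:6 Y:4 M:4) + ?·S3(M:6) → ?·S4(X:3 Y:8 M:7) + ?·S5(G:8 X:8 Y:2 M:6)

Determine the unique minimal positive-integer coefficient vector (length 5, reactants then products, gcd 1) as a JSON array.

Coefficients: [6, 3, 2, 6, 3]

G: 6·4+3·0+2·0 = 24 | 6·0+3·8 = 24
X: 6·4+3·6+2·0 = 42 | 6·3+3·8 = 42
Y: 6·7+3·4+2·0 = 54 | 6·8+3·2 = 54
M: 6·6+3·4+2·6 = 60 | 6·7+3·6 = 60
gcd(6,3,2,6,3) = 1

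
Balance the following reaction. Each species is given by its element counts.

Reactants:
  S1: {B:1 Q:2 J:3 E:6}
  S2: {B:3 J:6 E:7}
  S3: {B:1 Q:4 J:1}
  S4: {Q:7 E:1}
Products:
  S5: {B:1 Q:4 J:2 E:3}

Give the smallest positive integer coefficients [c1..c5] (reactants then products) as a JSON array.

Coefficients: [1, 1, 1, 2, 5]

B: 1·1+1·3+1·1+2·0 = 5 | 5·1 = 5
Q: 1·2+1·0+1·4+2·7 = 20 | 5·4 = 20
J: 1·3+1·6+1·1+2·0 = 10 | 5·2 = 10
E: 1·6+1·7+1·0+2·1 = 15 | 5·3 = 15
gcd(1,1,1,2,5) = 1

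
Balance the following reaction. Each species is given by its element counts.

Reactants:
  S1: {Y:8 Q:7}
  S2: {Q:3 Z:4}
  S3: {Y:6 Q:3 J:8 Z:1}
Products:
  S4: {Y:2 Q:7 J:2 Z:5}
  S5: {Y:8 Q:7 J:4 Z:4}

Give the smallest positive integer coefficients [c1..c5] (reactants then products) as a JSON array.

Y: 2·8+5·0+2·6 = 28 | 2·2+3·8 = 28
Q: 2·7+5·3+2·3 = 35 | 2·7+3·7 = 35
J: 2·0+5·0+2·8 = 16 | 2·2+3·4 = 16
Z: 2·0+5·4+2·1 = 22 | 2·5+3·4 = 22
gcd(2,5,2,2,3) = 1

Coefficients: [2, 5, 2, 2, 3]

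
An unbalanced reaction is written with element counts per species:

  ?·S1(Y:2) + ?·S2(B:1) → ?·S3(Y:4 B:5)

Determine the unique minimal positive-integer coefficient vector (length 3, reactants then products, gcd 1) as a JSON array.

Coefficients: [2, 5, 1]

Y: 2·2+5·0 = 4 | 1·4 = 4
B: 2·0+5·1 = 5 | 1·5 = 5
gcd(2,5,1) = 1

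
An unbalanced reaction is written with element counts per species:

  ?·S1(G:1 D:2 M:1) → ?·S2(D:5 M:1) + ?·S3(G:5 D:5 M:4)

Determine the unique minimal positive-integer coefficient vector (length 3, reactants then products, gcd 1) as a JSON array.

G: 5·1 = 5 | 1·0+1·5 = 5
D: 5·2 = 10 | 1·5+1·5 = 10
M: 5·1 = 5 | 1·1+1·4 = 5
gcd(5,1,1) = 1

Coefficients: [5, 1, 1]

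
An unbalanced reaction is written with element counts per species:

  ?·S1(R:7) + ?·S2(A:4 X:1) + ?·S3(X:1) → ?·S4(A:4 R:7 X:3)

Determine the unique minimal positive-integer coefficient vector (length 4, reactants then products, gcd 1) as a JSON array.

Coefficients: [1, 1, 2, 1]

A: 1·0+1·4+2·0 = 4 | 1·4 = 4
R: 1·7+1·0+2·0 = 7 | 1·7 = 7
X: 1·0+1·1+2·1 = 3 | 1·3 = 3
gcd(1,1,2,1) = 1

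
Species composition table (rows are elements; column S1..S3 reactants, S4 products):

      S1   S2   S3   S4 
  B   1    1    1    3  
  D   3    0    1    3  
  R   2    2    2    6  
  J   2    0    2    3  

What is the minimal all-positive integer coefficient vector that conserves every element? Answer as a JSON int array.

Coefficients: [3, 6, 3, 4]

B: 3·1+6·1+3·1 = 12 | 4·3 = 12
D: 3·3+6·0+3·1 = 12 | 4·3 = 12
R: 3·2+6·2+3·2 = 24 | 4·6 = 24
J: 3·2+6·0+3·2 = 12 | 4·3 = 12
gcd(3,6,3,4) = 1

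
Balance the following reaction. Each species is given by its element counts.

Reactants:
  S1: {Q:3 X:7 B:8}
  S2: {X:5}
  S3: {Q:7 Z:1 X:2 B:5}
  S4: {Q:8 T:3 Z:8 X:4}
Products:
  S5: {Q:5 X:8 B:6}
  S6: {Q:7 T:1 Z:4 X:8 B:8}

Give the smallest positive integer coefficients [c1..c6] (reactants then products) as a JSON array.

Q: 5·3+5·0+4·7+1·8 = 51 | 6·5+3·7 = 51
T: 5·0+5·0+4·0+1·3 = 3 | 6·0+3·1 = 3
Z: 5·0+5·0+4·1+1·8 = 12 | 6·0+3·4 = 12
X: 5·7+5·5+4·2+1·4 = 72 | 6·8+3·8 = 72
B: 5·8+5·0+4·5+1·0 = 60 | 6·6+3·8 = 60
gcd(5,5,4,1,6,3) = 1

Coefficients: [5, 5, 4, 1, 6, 3]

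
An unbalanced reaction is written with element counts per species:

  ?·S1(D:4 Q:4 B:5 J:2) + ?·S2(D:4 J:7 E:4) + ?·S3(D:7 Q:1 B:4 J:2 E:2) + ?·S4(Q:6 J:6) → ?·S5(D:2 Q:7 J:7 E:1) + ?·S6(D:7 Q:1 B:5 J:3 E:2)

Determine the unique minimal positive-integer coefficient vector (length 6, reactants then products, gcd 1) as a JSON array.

Coefficients: [1, 1, 5, 4, 4, 5]

D: 1·4+1·4+5·7+4·0 = 43 | 4·2+5·7 = 43
Q: 1·4+1·0+5·1+4·6 = 33 | 4·7+5·1 = 33
B: 1·5+1·0+5·4+4·0 = 25 | 4·0+5·5 = 25
J: 1·2+1·7+5·2+4·6 = 43 | 4·7+5·3 = 43
E: 1·0+1·4+5·2+4·0 = 14 | 4·1+5·2 = 14
gcd(1,1,5,4,4,5) = 1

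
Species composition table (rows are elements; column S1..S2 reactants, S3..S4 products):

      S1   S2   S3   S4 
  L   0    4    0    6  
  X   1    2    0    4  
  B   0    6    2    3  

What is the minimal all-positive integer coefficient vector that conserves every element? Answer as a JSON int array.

Coefficients: [2, 3, 6, 2]

L: 2·0+3·4 = 12 | 6·0+2·6 = 12
X: 2·1+3·2 = 8 | 6·0+2·4 = 8
B: 2·0+3·6 = 18 | 6·2+2·3 = 18
gcd(2,3,6,2) = 1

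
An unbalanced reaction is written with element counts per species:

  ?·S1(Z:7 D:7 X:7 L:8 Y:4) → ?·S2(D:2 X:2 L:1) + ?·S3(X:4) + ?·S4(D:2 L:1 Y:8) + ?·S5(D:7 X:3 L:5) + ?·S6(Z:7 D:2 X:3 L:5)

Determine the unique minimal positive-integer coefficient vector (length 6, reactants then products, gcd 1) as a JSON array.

Z: 6·7 = 42 | 5·0+2·0+3·0+2·0+6·7 = 42
D: 6·7 = 42 | 5·2+2·0+3·2+2·7+6·2 = 42
X: 6·7 = 42 | 5·2+2·4+3·0+2·3+6·3 = 42
L: 6·8 = 48 | 5·1+2·0+3·1+2·5+6·5 = 48
Y: 6·4 = 24 | 5·0+2·0+3·8+2·0+6·0 = 24
gcd(6,5,2,3,2,6) = 1

Coefficients: [6, 5, 2, 3, 2, 6]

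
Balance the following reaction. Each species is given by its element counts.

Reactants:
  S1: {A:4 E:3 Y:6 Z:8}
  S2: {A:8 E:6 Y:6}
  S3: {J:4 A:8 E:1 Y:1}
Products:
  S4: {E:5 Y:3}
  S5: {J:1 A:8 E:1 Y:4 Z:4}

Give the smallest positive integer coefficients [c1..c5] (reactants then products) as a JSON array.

J: 2·0+2·0+1·4 = 4 | 3·0+4·1 = 4
A: 2·4+2·8+1·8 = 32 | 3·0+4·8 = 32
E: 2·3+2·6+1·1 = 19 | 3·5+4·1 = 19
Y: 2·6+2·6+1·1 = 25 | 3·3+4·4 = 25
Z: 2·8+2·0+1·0 = 16 | 3·0+4·4 = 16
gcd(2,2,1,3,4) = 1

Coefficients: [2, 2, 1, 3, 4]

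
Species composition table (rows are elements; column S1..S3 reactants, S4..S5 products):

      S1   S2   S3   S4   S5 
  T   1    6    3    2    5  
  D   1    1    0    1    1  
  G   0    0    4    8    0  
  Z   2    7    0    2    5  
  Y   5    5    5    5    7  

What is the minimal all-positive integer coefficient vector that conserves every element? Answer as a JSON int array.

Coefficients: [3, 3, 2, 1, 5]

T: 3·1+3·6+2·3 = 27 | 1·2+5·5 = 27
D: 3·1+3·1+2·0 = 6 | 1·1+5·1 = 6
G: 3·0+3·0+2·4 = 8 | 1·8+5·0 = 8
Z: 3·2+3·7+2·0 = 27 | 1·2+5·5 = 27
Y: 3·5+3·5+2·5 = 40 | 1·5+5·7 = 40
gcd(3,3,2,1,5) = 1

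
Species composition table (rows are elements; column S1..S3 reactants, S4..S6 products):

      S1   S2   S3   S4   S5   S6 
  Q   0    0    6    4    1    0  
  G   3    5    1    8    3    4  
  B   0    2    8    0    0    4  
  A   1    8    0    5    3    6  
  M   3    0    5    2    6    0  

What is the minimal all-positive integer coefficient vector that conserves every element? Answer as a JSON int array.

Q: 3·0+4·0+1·6 = 6 | 1·4+2·1+4·0 = 6
G: 3·3+4·5+1·1 = 30 | 1·8+2·3+4·4 = 30
B: 3·0+4·2+1·8 = 16 | 1·0+2·0+4·4 = 16
A: 3·1+4·8+1·0 = 35 | 1·5+2·3+4·6 = 35
M: 3·3+4·0+1·5 = 14 | 1·2+2·6+4·0 = 14
gcd(3,4,1,1,2,4) = 1

Coefficients: [3, 4, 1, 1, 2, 4]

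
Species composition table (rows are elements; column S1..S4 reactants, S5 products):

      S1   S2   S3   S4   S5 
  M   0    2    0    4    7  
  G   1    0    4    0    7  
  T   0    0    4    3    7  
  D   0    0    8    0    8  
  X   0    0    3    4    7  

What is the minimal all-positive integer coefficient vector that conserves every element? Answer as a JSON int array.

Coefficients: [6, 3, 2, 2, 2]

M: 6·0+3·2+2·0+2·4 = 14 | 2·7 = 14
G: 6·1+3·0+2·4+2·0 = 14 | 2·7 = 14
T: 6·0+3·0+2·4+2·3 = 14 | 2·7 = 14
D: 6·0+3·0+2·8+2·0 = 16 | 2·8 = 16
X: 6·0+3·0+2·3+2·4 = 14 | 2·7 = 14
gcd(6,3,2,2,2) = 1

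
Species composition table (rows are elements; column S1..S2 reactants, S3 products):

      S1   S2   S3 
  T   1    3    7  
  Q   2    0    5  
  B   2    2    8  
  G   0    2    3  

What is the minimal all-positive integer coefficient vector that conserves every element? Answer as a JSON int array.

T: 5·1+3·3 = 14 | 2·7 = 14
Q: 5·2+3·0 = 10 | 2·5 = 10
B: 5·2+3·2 = 16 | 2·8 = 16
G: 5·0+3·2 = 6 | 2·3 = 6
gcd(5,3,2) = 1

Coefficients: [5, 3, 2]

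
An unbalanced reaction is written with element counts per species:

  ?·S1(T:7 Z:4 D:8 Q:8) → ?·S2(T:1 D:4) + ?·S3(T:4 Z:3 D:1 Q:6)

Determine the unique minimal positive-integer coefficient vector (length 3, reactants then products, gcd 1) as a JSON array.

Coefficients: [3, 5, 4]

T: 3·7 = 21 | 5·1+4·4 = 21
Z: 3·4 = 12 | 5·0+4·3 = 12
D: 3·8 = 24 | 5·4+4·1 = 24
Q: 3·8 = 24 | 5·0+4·6 = 24
gcd(3,5,4) = 1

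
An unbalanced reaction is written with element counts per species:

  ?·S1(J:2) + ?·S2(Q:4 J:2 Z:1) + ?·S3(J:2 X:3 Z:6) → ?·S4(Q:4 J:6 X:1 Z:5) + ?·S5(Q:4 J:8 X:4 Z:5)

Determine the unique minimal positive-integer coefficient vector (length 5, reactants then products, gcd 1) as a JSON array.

Q: 5·0+3·4+2·0 = 12 | 2·4+1·4 = 12
J: 5·2+3·2+2·2 = 20 | 2·6+1·8 = 20
X: 5·0+3·0+2·3 = 6 | 2·1+1·4 = 6
Z: 5·0+3·1+2·6 = 15 | 2·5+1·5 = 15
gcd(5,3,2,2,1) = 1

Coefficients: [5, 3, 2, 2, 1]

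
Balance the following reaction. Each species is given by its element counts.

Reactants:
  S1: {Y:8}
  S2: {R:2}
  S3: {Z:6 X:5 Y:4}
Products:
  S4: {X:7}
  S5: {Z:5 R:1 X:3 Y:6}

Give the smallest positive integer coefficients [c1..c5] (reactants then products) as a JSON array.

Z: 2·0+3·0+5·6 = 30 | 1·0+6·5 = 30
R: 2·0+3·2+5·0 = 6 | 1·0+6·1 = 6
X: 2·0+3·0+5·5 = 25 | 1·7+6·3 = 25
Y: 2·8+3·0+5·4 = 36 | 1·0+6·6 = 36
gcd(2,3,5,1,6) = 1

Coefficients: [2, 3, 5, 1, 6]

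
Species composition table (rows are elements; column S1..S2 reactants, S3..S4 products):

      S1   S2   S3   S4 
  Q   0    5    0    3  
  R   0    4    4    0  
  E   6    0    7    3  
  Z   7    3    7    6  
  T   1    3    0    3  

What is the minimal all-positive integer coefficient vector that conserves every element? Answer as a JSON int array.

Coefficients: [6, 3, 3, 5]

Q: 6·0+3·5 = 15 | 3·0+5·3 = 15
R: 6·0+3·4 = 12 | 3·4+5·0 = 12
E: 6·6+3·0 = 36 | 3·7+5·3 = 36
Z: 6·7+3·3 = 51 | 3·7+5·6 = 51
T: 6·1+3·3 = 15 | 3·0+5·3 = 15
gcd(6,3,3,5) = 1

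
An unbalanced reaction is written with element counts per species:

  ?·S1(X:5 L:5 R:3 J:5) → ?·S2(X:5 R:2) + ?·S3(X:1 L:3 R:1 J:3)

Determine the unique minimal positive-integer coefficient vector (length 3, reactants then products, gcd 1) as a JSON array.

Coefficients: [3, 2, 5]

X: 3·5 = 15 | 2·5+5·1 = 15
L: 3·5 = 15 | 2·0+5·3 = 15
R: 3·3 = 9 | 2·2+5·1 = 9
J: 3·5 = 15 | 2·0+5·3 = 15
gcd(3,2,5) = 1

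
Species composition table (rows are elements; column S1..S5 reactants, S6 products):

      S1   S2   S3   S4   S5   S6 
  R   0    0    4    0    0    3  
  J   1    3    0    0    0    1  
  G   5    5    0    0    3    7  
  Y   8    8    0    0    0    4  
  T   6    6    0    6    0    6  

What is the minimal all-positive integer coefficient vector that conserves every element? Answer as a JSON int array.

R: 1·0+1·0+3·4+2·0+6·0 = 12 | 4·3 = 12
J: 1·1+1·3+3·0+2·0+6·0 = 4 | 4·1 = 4
G: 1·5+1·5+3·0+2·0+6·3 = 28 | 4·7 = 28
Y: 1·8+1·8+3·0+2·0+6·0 = 16 | 4·4 = 16
T: 1·6+1·6+3·0+2·6+6·0 = 24 | 4·6 = 24
gcd(1,1,3,2,6,4) = 1

Coefficients: [1, 1, 3, 2, 6, 4]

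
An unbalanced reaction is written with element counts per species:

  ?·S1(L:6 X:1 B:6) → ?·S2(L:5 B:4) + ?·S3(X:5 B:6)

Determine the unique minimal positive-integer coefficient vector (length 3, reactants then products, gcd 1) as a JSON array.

L: 5·6 = 30 | 6·5+1·0 = 30
X: 5·1 = 5 | 6·0+1·5 = 5
B: 5·6 = 30 | 6·4+1·6 = 30
gcd(5,6,1) = 1

Coefficients: [5, 6, 1]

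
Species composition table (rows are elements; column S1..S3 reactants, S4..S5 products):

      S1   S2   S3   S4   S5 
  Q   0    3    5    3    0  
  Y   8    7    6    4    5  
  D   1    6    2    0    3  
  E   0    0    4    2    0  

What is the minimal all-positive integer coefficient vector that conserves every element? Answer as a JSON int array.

Coefficients: [3, 1, 3, 6, 5]

Q: 3·0+1·3+3·5 = 18 | 6·3+5·0 = 18
Y: 3·8+1·7+3·6 = 49 | 6·4+5·5 = 49
D: 3·1+1·6+3·2 = 15 | 6·0+5·3 = 15
E: 3·0+1·0+3·4 = 12 | 6·2+5·0 = 12
gcd(3,1,3,6,5) = 1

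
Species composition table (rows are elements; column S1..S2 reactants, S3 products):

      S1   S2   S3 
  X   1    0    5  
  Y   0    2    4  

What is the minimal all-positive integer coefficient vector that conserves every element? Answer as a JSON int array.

Coefficients: [5, 2, 1]

X: 5·1+2·0 = 5 | 1·5 = 5
Y: 5·0+2·2 = 4 | 1·4 = 4
gcd(5,2,1) = 1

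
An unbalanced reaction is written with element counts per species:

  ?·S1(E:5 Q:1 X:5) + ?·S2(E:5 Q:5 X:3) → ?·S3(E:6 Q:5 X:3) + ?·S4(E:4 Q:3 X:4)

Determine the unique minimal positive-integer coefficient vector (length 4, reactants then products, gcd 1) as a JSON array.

E: 1·5+3·5 = 20 | 2·6+2·4 = 20
Q: 1·1+3·5 = 16 | 2·5+2·3 = 16
X: 1·5+3·3 = 14 | 2·3+2·4 = 14
gcd(1,3,2,2) = 1

Coefficients: [1, 3, 2, 2]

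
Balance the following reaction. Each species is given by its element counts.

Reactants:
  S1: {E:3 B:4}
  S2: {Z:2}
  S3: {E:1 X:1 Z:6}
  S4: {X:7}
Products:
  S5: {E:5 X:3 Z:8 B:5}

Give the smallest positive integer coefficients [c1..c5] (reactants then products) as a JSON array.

Coefficients: [5, 1, 5, 1, 4]

E: 5·3+1·0+5·1+1·0 = 20 | 4·5 = 20
X: 5·0+1·0+5·1+1·7 = 12 | 4·3 = 12
Z: 5·0+1·2+5·6+1·0 = 32 | 4·8 = 32
B: 5·4+1·0+5·0+1·0 = 20 | 4·5 = 20
gcd(5,1,5,1,4) = 1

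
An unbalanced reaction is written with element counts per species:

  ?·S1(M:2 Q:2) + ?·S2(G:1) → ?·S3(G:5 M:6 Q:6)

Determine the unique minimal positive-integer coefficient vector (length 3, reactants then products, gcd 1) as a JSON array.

Coefficients: [3, 5, 1]

G: 3·0+5·1 = 5 | 1·5 = 5
M: 3·2+5·0 = 6 | 1·6 = 6
Q: 3·2+5·0 = 6 | 1·6 = 6
gcd(3,5,1) = 1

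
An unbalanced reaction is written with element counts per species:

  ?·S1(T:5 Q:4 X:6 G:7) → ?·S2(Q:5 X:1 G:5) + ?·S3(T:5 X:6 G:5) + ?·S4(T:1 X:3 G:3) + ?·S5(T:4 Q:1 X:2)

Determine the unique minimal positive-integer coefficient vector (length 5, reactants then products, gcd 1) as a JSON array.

Coefficients: [3, 2, 1, 2, 2]

T: 3·5 = 15 | 2·0+1·5+2·1+2·4 = 15
Q: 3·4 = 12 | 2·5+1·0+2·0+2·1 = 12
X: 3·6 = 18 | 2·1+1·6+2·3+2·2 = 18
G: 3·7 = 21 | 2·5+1·5+2·3+2·0 = 21
gcd(3,2,1,2,2) = 1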